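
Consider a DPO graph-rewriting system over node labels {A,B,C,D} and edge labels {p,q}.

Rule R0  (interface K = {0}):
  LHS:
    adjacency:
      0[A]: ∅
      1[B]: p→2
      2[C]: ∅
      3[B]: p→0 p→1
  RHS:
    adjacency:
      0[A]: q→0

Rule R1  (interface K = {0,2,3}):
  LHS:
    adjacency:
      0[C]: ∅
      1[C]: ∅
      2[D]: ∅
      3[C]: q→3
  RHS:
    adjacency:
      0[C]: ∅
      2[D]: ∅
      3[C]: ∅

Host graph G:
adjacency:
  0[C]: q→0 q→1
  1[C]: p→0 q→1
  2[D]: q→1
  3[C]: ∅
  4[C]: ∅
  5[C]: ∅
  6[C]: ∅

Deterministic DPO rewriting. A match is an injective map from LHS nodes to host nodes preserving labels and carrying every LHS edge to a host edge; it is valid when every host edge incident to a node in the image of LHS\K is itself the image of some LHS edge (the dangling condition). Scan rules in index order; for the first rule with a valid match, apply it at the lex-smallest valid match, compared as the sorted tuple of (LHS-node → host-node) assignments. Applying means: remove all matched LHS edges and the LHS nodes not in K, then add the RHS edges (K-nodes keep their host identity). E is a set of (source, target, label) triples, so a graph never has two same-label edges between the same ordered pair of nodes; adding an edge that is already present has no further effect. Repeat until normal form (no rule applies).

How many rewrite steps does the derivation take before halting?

Answer: 2

Steps:
start.  V:7 E:5  edges: 0-q->0 0-q->1 1-p->0 1-q->1 2-q->1
1. fire R1 via {0↦0, 1↦3, 2↦2, 3↦1}  →  V:6 E:4  edges: 0-q->0 0-q->1 1-p->0 2-q->1
2. fire R1 via {0↦1, 1↦4, 2↦2, 3↦0}  →  V:5 E:3  edges: 0-q->1 1-p->0 2-q->1
normal form: no rule applies after step 2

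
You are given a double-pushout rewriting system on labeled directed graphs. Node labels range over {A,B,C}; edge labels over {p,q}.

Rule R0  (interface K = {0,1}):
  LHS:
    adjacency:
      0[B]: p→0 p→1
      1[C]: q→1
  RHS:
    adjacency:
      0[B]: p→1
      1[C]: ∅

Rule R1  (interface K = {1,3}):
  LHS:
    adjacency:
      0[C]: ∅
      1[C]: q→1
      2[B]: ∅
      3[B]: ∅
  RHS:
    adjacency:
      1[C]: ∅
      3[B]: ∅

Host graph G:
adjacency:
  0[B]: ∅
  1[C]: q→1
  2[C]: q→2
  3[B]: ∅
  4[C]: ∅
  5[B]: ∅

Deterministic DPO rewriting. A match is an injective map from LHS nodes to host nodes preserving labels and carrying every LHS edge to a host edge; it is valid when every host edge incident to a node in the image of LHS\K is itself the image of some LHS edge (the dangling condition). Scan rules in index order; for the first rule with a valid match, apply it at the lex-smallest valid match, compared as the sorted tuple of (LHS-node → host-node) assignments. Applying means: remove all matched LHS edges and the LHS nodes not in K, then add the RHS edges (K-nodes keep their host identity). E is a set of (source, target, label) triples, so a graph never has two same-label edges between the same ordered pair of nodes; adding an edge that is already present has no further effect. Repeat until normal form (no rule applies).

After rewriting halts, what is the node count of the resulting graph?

Answer: 2

Rewrite trace:
start.  V:6 E:2  edges: 1-q->1 2-q->2
1. fire R1 via {0↦4, 1↦1, 2↦0, 3↦3}  →  V:4 E:1  edges: 2-q->2
2. fire R1 via {0↦1, 1↦2, 2↦3, 3↦5}  →  V:2 E:0  edges: ∅
halt: no rule applies after step 2
NF nodes: {2:C, 5:B}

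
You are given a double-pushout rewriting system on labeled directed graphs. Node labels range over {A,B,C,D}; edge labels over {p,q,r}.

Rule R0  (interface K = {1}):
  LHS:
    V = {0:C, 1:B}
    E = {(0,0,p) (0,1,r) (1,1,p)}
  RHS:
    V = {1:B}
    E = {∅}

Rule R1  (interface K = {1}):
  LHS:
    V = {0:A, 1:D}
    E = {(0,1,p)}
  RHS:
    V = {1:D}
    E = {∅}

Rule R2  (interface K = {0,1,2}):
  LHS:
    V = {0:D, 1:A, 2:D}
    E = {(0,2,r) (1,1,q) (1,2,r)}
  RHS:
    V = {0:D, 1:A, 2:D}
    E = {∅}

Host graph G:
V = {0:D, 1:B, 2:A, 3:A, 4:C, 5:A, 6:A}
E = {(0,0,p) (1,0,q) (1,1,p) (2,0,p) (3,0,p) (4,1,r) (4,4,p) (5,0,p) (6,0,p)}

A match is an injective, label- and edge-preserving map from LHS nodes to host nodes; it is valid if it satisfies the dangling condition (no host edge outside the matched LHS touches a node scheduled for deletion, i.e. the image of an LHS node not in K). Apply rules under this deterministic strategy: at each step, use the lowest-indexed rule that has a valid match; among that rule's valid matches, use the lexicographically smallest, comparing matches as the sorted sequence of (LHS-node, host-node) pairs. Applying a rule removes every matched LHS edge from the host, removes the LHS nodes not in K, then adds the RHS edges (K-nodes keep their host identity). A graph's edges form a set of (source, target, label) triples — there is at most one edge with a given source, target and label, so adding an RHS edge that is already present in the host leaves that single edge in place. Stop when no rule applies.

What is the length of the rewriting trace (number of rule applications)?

Answer: 5

Steps:
initial: |V|=7 |E|=9  E = 0-p->0 1-q->0 1-p->1 2-p->0 3-p->0 4-r->1 4-p->4 5-p->0 6-p->0
step 1: apply R0 at {0↦4, 1↦1}  → |V|=6 |E|=6  E = 0-p->0 1-q->0 2-p->0 3-p->0 5-p->0 6-p->0
step 2: apply R1 at {0↦2, 1↦0}  → |V|=5 |E|=5  E = 0-p->0 1-q->0 3-p->0 5-p->0 6-p->0
step 3: apply R1 at {0↦3, 1↦0}  → |V|=4 |E|=4  E = 0-p->0 1-q->0 5-p->0 6-p->0
step 4: apply R1 at {0↦5, 1↦0}  → |V|=3 |E|=3  E = 0-p->0 1-q->0 6-p->0
step 5: apply R1 at {0↦6, 1↦0}  → |V|=2 |E|=2  E = 0-p->0 1-q->0
halt: no rule applies after step 5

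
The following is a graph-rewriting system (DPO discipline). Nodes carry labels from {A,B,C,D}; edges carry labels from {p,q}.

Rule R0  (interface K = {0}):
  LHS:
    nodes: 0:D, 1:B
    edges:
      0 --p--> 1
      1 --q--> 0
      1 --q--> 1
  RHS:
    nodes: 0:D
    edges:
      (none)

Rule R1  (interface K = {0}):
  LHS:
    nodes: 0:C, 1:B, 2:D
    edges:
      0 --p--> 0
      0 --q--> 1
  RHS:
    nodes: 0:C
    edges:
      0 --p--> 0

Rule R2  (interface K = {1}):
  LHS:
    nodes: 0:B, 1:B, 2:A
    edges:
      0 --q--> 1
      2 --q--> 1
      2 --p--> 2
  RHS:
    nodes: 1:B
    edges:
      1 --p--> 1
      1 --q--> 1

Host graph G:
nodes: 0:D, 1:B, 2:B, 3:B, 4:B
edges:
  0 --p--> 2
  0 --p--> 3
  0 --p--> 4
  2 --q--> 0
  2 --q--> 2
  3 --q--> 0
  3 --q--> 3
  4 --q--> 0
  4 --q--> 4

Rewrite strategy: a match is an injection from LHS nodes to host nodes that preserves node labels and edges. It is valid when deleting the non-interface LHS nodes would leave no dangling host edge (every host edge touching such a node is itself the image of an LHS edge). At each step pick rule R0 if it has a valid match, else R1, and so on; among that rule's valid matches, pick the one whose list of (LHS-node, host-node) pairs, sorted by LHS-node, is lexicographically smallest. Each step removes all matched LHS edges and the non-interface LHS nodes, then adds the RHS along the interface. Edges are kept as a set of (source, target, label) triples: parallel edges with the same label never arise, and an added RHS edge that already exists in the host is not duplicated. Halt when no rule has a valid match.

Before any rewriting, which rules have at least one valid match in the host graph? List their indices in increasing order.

Answer: [R0]

Derivation:
R0: 3 valid matches — {0↦0, 1↦2}, {0↦0, 1↦3}, {0↦0, 1↦4}
R1: no valid match — LHS pattern not found
R2: no valid match — LHS pattern not found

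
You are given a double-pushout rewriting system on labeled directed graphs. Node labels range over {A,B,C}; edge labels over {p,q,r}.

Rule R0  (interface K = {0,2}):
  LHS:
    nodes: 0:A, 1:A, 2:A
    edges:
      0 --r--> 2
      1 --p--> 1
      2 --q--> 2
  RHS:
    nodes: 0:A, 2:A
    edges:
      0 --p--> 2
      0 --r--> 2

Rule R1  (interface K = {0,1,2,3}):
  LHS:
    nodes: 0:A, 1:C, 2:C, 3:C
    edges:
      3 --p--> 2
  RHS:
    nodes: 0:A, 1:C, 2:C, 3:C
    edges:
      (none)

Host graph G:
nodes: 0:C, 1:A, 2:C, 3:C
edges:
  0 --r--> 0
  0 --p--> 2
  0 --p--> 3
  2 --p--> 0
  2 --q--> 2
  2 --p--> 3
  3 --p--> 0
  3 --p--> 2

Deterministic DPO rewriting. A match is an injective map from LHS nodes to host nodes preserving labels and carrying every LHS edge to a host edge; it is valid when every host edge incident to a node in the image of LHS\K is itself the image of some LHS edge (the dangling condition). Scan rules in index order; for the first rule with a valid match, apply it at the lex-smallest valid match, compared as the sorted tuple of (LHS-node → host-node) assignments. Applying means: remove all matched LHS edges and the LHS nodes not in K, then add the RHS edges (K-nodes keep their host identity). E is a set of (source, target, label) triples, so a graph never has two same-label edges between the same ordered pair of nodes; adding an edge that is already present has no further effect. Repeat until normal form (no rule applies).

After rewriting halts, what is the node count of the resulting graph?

Answer: 4

Steps:
start.  V:4 E:8  edges: 0-r->0 0-p->2 0-p->3 2-p->0 2-q->2 2-p->3 3-p->0 3-p->2
1. fire R1 via {0↦1, 1↦0, 2↦2, 3↦3}  →  V:4 E:7  edges: 0-r->0 0-p->2 0-p->3 2-p->0 2-q->2 2-p->3 3-p->0
2. fire R1 via {0↦1, 1↦0, 2↦3, 3↦2}  →  V:4 E:6  edges: 0-r->0 0-p->2 0-p->3 2-p->0 2-q->2 3-p->0
3. fire R1 via {0↦1, 1↦2, 2↦0, 3↦3}  →  V:4 E:5  edges: 0-r->0 0-p->2 0-p->3 2-p->0 2-q->2
4. fire R1 via {0↦1, 1↦2, 2↦3, 3↦0}  →  V:4 E:4  edges: 0-r->0 0-p->2 2-p->0 2-q->2
5. fire R1 via {0↦1, 1↦3, 2↦0, 3↦2}  →  V:4 E:3  edges: 0-r->0 0-p->2 2-q->2
6. fire R1 via {0↦1, 1↦3, 2↦2, 3↦0}  →  V:4 E:2  edges: 0-r->0 2-q->2
final graph: no rule applies after step 6
NF nodes: {0:C, 1:A, 2:C, 3:C}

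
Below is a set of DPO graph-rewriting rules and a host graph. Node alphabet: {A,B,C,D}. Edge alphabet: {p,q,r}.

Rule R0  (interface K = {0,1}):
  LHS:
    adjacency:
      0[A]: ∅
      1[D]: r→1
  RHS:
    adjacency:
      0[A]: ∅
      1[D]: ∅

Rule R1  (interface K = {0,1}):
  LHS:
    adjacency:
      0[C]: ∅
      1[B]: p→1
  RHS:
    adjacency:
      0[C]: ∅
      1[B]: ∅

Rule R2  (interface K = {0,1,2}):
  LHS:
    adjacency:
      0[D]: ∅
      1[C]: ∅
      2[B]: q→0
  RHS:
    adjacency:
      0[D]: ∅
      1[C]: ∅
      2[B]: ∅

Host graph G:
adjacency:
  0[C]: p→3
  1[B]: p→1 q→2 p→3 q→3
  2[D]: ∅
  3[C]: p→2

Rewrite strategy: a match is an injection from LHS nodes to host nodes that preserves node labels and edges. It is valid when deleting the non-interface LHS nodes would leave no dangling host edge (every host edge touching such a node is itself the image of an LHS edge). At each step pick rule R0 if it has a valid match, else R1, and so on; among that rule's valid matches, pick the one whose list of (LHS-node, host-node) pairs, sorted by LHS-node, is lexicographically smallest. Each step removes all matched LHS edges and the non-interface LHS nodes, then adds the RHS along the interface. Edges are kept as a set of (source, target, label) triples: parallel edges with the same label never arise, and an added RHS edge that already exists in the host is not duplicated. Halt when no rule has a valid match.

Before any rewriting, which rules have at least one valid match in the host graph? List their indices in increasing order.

R0: no valid match — LHS pattern not found
R1: 2 valid matches — {0↦0, 1↦1}, {0↦3, 1↦1}
R2: 2 valid matches — {0↦2, 1↦0, 2↦1}, {0↦2, 1↦3, 2↦1}

Answer: [R1,R2]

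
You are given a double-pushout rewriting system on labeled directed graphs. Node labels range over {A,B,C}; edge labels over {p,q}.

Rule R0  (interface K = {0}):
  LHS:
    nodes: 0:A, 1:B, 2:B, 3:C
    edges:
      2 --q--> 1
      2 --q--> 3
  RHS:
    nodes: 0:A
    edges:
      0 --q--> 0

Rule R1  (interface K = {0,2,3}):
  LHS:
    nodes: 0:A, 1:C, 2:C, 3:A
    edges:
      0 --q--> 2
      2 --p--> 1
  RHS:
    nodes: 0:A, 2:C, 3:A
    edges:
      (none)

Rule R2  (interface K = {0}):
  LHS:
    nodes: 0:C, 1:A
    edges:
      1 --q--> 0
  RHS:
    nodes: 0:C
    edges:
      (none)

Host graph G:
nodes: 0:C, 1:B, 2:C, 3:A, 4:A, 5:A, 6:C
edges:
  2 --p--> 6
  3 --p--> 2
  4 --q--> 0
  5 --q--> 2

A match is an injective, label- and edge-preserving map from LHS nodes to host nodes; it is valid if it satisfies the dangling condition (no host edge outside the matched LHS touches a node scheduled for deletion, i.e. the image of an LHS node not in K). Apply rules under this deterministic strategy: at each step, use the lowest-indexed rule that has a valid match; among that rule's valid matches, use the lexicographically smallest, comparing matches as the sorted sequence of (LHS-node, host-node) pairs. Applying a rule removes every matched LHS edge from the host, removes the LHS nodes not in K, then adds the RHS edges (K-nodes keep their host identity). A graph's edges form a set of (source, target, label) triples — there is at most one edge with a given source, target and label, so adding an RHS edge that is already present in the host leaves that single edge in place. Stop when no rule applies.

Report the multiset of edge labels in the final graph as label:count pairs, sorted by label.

[0] host  ⇒  7 nodes, 4 edges  {2-p->6 3-p->2 4-q->0 5-q->2}
[1] R1 @ {0↦5, 1↦6, 2↦2, 3↦3}  ⇒  6 nodes, 2 edges  {3-p->2 4-q->0}
[2] R2 @ {0↦0, 1↦4}  ⇒  5 nodes, 1 edges  {3-p->2}
final graph: no rule applies after step 2
NF edges: [(3, 2, 'p')]

Answer: p:1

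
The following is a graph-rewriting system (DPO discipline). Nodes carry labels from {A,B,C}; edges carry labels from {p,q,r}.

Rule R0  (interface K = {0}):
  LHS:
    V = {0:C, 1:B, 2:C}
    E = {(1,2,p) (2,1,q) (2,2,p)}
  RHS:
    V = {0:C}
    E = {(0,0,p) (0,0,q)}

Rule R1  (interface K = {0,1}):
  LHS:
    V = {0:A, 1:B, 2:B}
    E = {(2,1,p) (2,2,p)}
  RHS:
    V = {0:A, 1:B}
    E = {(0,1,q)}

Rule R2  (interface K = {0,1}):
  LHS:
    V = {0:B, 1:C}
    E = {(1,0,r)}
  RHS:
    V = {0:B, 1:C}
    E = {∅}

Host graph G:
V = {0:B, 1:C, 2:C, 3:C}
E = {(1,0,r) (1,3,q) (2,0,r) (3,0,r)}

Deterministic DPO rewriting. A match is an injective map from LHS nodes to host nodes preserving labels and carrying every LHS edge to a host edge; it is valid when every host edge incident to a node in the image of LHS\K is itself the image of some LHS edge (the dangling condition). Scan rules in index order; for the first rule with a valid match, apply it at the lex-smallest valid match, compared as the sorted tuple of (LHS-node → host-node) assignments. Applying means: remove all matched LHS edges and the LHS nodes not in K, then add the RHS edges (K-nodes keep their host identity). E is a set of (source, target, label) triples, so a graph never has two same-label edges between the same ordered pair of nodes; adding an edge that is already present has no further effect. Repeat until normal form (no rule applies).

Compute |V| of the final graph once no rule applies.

Answer: 4

Steps:
[0] host  ⇒  4 nodes, 4 edges  {1-r->0 1-q->3 2-r->0 3-r->0}
[1] R2 @ {0↦0, 1↦1}  ⇒  4 nodes, 3 edges  {1-q->3 2-r->0 3-r->0}
[2] R2 @ {0↦0, 1↦2}  ⇒  4 nodes, 2 edges  {1-q->3 3-r->0}
[3] R2 @ {0↦0, 1↦3}  ⇒  4 nodes, 1 edges  {1-q->3}
normal form: no rule applies after step 3
NF nodes: {0:B, 1:C, 2:C, 3:C}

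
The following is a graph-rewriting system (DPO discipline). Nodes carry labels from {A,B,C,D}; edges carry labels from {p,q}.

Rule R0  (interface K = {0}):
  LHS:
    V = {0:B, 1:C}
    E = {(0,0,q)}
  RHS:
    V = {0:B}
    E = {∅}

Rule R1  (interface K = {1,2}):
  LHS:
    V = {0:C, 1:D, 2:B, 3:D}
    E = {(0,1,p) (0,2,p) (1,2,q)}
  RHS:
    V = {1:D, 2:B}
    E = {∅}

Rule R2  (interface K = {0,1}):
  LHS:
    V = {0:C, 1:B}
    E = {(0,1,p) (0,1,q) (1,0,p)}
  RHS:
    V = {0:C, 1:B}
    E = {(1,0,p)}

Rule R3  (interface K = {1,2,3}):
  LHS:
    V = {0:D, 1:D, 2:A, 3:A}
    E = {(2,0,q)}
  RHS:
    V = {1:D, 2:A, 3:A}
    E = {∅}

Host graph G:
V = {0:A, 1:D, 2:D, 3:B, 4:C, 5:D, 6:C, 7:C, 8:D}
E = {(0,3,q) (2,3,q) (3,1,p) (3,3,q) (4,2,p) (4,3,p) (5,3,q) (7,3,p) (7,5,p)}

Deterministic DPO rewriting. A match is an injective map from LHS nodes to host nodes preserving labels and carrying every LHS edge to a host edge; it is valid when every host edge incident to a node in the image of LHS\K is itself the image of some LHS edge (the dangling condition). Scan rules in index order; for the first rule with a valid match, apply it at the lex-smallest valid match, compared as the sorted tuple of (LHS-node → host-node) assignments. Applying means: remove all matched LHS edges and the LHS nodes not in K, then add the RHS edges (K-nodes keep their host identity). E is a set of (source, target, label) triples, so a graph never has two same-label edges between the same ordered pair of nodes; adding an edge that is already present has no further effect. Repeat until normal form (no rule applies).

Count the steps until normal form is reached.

start.  V:9 E:9  edges: 0-q->3 2-q->3 3-p->1 3-q->3 4-p->2 4-p->3 5-q->3 7-p->3 7-p->5
1. fire R0 via {0↦3, 1↦6}  →  V:8 E:8  edges: 0-q->3 2-q->3 3-p->1 4-p->2 4-p->3 5-q->3 7-p->3 7-p->5
2. fire R1 via {0↦4, 1↦2, 2↦3, 3↦8}  →  V:6 E:5  edges: 0-q->3 3-p->1 5-q->3 7-p->3 7-p->5
3. fire R1 via {0↦7, 1↦5, 2↦3, 3↦2}  →  V:4 E:2  edges: 0-q->3 3-p->1
normal form: no rule applies after step 3

Answer: 3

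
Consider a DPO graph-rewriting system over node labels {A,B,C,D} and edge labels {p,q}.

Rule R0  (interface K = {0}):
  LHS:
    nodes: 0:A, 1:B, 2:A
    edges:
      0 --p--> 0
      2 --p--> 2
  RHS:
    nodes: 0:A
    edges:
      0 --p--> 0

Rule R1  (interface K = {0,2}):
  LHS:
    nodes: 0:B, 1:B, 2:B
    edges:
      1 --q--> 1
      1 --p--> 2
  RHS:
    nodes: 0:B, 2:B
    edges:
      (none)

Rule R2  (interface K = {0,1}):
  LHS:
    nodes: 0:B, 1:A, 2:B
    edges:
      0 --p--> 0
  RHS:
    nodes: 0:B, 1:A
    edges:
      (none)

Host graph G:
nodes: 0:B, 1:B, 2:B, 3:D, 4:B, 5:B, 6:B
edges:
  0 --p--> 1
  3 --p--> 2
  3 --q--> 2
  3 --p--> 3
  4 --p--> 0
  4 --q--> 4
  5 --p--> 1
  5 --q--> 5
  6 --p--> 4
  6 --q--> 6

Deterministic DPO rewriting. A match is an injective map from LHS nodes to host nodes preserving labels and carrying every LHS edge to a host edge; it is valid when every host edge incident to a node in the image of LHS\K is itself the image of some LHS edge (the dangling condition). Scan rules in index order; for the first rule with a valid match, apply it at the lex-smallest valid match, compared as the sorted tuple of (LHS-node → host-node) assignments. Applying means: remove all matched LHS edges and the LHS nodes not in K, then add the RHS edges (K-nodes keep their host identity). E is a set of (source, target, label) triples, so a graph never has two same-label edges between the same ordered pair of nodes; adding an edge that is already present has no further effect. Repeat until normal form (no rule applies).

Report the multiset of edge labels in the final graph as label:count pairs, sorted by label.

Answer: p:3 q:1

Derivation:
start.  V:7 E:10  edges: 0-p->1 3-p->2 3-q->2 3-p->3 4-p->0 4-q->4 5-p->1 5-q->5 6-p->4 6-q->6
1. fire R1 via {0↦0, 1↦5, 2↦1}  →  V:6 E:8  edges: 0-p->1 3-p->2 3-q->2 3-p->3 4-p->0 4-q->4 6-p->4 6-q->6
2. fire R1 via {0↦0, 1↦6, 2↦4}  →  V:5 E:6  edges: 0-p->1 3-p->2 3-q->2 3-p->3 4-p->0 4-q->4
3. fire R1 via {0↦1, 1↦4, 2↦0}  →  V:4 E:4  edges: 0-p->1 3-p->2 3-q->2 3-p->3
final graph: no rule applies after step 3
NF edges: [(0, 1, 'p'), (3, 2, 'p'), (3, 2, 'q'), (3, 3, 'p')]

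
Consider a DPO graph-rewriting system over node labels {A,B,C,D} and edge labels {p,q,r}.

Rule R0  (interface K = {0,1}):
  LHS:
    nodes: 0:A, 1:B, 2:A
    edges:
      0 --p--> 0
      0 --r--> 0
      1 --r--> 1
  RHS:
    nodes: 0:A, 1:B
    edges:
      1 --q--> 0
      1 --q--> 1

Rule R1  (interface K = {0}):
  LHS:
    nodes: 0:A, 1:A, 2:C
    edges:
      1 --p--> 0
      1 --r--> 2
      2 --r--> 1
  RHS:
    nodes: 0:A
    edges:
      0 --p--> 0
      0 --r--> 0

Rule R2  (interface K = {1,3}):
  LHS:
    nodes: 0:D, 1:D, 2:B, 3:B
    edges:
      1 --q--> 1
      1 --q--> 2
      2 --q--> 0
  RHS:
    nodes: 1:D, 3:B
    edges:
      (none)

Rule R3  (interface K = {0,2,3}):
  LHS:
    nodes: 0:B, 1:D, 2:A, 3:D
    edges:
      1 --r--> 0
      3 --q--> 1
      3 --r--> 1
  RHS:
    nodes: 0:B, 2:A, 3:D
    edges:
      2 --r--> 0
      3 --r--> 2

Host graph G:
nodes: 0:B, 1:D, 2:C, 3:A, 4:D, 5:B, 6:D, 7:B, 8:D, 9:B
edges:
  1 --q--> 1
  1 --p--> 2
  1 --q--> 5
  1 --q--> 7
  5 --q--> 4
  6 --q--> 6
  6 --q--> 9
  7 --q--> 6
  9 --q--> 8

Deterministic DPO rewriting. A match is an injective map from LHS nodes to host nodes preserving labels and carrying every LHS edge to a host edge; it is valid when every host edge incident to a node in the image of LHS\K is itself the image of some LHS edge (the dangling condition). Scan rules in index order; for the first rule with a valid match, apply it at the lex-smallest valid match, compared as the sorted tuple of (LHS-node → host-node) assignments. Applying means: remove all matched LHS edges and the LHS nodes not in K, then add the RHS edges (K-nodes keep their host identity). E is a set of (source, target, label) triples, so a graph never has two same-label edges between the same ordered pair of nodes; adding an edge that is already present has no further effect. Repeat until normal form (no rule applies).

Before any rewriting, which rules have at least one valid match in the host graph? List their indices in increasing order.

Answer: [R2]

Rewrite trace:
R0: no valid match — LHS pattern not found
R1: no valid match — LHS pattern not found
R2: 6 valid matches — {0↦4, 1↦1, 2↦5, 3↦0}, {0↦4, 1↦1, 2↦5, 3↦7}, {0↦4, 1↦1, 2↦5, 3↦9} (+3 more)
R3: no valid match — LHS pattern not found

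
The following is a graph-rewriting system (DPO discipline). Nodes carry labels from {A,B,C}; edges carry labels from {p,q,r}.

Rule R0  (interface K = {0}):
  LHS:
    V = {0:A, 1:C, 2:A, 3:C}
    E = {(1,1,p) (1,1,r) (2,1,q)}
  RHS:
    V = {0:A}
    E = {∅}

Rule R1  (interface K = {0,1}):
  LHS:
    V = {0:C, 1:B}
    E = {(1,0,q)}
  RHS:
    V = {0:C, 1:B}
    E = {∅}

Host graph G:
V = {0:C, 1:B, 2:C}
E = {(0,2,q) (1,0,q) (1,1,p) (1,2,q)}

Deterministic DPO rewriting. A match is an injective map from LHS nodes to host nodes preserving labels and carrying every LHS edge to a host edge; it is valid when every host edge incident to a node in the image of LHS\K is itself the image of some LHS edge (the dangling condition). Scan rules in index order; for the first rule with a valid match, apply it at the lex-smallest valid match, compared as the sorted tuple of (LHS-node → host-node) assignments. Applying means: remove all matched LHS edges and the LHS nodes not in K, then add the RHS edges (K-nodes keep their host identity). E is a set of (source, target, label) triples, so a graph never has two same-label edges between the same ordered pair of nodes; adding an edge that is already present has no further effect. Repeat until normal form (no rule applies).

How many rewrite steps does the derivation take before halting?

[0] host  ⇒  3 nodes, 4 edges  {0-q->2 1-q->0 1-p->1 1-q->2}
[1] R1 @ {0↦0, 1↦1}  ⇒  3 nodes, 3 edges  {0-q->2 1-p->1 1-q->2}
[2] R1 @ {0↦2, 1↦1}  ⇒  3 nodes, 2 edges  {0-q->2 1-p->1}
halt: no rule applies after step 2

Answer: 2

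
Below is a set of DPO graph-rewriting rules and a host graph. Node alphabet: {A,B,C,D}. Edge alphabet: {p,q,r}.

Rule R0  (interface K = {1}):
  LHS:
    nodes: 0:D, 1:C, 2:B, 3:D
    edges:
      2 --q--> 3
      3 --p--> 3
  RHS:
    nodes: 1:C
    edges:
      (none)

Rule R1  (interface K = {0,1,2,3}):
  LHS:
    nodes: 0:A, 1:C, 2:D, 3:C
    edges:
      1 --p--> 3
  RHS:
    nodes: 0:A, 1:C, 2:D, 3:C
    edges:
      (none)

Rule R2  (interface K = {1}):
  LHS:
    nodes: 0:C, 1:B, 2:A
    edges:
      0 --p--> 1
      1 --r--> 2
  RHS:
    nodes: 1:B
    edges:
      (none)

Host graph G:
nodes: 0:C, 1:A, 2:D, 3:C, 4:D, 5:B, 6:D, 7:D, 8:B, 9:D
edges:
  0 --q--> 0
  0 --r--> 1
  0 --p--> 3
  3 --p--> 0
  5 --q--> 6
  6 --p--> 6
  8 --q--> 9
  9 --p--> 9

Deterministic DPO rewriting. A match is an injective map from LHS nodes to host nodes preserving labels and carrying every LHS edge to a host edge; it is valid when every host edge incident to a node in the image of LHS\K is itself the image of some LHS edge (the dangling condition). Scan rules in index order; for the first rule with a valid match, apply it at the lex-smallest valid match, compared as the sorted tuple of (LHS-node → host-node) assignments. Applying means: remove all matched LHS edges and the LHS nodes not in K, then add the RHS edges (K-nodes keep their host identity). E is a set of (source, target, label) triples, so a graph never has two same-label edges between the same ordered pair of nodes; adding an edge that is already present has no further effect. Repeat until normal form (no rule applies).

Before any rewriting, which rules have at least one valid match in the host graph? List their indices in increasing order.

R0: 12 valid matches — {0↦2, 1↦0, 2↦5, 3↦6}, {0↦2, 1↦0, 2↦8, 3↦9}, {0↦2, 1↦3, 2↦5, 3↦6} (+9 more)
R1: 10 valid matches — {0↦1, 1↦0, 2↦2, 3↦3}, {0↦1, 1↦0, 2↦4, 3↦3}, {0↦1, 1↦0, 2↦6, 3↦3} (+7 more)
R2: no valid match — LHS pattern not found

Answer: [R0,R1]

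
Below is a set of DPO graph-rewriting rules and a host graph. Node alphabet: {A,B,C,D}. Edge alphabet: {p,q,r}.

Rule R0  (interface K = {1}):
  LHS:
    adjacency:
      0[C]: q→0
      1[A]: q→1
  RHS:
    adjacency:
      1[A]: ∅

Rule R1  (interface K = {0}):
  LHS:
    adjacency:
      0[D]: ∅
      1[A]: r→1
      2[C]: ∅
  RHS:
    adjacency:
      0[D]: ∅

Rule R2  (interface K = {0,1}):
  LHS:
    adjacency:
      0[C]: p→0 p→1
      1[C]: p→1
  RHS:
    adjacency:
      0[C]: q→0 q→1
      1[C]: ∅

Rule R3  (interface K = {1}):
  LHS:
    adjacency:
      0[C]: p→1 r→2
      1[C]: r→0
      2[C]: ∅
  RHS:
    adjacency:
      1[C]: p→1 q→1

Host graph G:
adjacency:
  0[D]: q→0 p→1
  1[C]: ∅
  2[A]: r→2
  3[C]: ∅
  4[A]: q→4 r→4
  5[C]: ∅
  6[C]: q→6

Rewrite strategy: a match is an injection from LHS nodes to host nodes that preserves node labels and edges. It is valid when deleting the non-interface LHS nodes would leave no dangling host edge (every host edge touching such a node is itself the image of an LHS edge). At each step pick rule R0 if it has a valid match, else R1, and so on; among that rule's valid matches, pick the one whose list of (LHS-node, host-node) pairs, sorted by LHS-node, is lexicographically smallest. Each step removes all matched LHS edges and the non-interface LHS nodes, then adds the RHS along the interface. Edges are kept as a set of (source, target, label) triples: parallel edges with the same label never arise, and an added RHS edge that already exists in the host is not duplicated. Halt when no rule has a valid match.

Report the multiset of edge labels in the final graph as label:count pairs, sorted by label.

start.  V:7 E:6  edges: 0-q->0 0-p->1 2-r->2 4-q->4 4-r->4 6-q->6
1. fire R0 via {0↦6, 1↦4}  →  V:6 E:4  edges: 0-q->0 0-p->1 2-r->2 4-r->4
2. fire R1 via {0↦0, 1↦2, 2↦3}  →  V:4 E:3  edges: 0-q->0 0-p->1 4-r->4
3. fire R1 via {0↦0, 1↦4, 2↦5}  →  V:2 E:2  edges: 0-q->0 0-p->1
halt: no rule applies after step 3
NF edges: [(0, 0, 'q'), (0, 1, 'p')]

Answer: p:1 q:1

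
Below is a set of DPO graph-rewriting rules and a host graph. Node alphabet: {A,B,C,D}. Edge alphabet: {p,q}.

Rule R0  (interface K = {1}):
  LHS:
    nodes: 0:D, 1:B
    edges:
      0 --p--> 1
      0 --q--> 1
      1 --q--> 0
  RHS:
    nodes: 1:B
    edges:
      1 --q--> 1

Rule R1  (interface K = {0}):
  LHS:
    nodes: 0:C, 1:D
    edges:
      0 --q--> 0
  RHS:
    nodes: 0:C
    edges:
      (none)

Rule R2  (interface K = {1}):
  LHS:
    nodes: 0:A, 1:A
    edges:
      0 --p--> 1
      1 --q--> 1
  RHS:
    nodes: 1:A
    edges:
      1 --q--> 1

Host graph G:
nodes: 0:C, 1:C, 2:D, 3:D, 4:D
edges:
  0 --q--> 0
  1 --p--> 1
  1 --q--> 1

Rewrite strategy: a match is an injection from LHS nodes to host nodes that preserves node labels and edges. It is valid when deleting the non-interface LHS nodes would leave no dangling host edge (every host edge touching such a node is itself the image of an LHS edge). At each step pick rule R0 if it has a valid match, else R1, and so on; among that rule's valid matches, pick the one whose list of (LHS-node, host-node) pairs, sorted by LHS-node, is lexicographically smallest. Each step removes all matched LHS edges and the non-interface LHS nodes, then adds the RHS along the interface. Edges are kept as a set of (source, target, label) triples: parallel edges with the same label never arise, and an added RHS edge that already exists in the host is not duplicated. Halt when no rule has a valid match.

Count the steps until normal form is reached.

Answer: 2

Derivation:
[0] host  ⇒  5 nodes, 3 edges  {0-q->0 1-p->1 1-q->1}
[1] R1 @ {0↦0, 1↦2}  ⇒  4 nodes, 2 edges  {1-p->1 1-q->1}
[2] R1 @ {0↦1, 1↦3}  ⇒  3 nodes, 1 edges  {1-p->1}
normal form: no rule applies after step 2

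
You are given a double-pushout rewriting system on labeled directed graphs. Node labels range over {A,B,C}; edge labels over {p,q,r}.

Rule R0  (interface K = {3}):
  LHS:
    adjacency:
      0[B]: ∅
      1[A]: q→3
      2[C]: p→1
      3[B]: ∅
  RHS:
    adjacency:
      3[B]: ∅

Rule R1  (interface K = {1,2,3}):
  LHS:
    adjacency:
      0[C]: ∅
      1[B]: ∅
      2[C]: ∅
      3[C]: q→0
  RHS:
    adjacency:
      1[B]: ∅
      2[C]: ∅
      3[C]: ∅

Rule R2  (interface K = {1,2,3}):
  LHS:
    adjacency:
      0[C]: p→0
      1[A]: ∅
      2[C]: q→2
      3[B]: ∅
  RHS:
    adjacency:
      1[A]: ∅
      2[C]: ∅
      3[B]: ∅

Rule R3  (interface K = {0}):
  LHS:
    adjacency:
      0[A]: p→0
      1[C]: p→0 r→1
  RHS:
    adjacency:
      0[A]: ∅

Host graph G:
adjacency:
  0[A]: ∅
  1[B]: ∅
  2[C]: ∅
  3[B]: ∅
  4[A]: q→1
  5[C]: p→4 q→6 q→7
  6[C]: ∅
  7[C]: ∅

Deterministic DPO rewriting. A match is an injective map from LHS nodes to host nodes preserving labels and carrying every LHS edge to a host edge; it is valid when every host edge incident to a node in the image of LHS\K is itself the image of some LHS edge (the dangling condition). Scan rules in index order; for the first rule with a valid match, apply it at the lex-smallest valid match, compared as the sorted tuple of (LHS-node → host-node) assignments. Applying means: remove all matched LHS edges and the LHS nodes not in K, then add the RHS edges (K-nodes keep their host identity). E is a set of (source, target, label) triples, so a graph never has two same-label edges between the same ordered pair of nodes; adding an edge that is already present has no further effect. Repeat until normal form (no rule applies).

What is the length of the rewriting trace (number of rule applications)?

start.  V:8 E:4  edges: 4-q->1 5-p->4 5-q->6 5-q->7
1. fire R1 via {0↦6, 1↦1, 2↦2, 3↦5}  →  V:7 E:3  edges: 4-q->1 5-p->4 5-q->7
2. fire R1 via {0↦7, 1↦1, 2↦2, 3↦5}  →  V:6 E:2  edges: 4-q->1 5-p->4
3. fire R0 via {0↦3, 1↦4, 2↦5, 3↦1}  →  V:3 E:0  edges: ∅
halt: no rule applies after step 3

Answer: 3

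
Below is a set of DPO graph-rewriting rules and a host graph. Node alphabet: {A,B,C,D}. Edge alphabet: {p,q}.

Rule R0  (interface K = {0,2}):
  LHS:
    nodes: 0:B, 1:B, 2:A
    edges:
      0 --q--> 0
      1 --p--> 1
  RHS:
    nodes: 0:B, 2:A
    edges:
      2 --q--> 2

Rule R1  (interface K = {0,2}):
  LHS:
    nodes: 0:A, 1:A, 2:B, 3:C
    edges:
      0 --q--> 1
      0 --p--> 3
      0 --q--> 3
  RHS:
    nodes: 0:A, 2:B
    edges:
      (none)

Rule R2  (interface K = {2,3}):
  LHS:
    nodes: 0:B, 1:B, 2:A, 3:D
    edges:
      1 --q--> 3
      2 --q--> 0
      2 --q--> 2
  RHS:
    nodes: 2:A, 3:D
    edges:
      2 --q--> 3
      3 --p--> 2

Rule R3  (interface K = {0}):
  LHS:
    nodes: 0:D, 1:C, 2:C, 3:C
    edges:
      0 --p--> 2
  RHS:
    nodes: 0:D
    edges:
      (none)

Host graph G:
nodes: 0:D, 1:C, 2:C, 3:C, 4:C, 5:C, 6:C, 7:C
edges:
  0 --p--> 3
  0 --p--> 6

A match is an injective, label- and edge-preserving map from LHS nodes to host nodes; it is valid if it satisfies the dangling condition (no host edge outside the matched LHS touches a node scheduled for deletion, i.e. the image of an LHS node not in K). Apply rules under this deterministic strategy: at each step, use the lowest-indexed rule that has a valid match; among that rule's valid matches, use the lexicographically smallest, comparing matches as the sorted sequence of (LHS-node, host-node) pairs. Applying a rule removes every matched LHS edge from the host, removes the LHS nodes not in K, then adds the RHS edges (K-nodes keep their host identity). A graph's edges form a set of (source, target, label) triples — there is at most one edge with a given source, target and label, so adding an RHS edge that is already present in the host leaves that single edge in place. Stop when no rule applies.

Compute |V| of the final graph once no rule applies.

Answer: 2

Derivation:
start.  V:8 E:2  edges: 0-p->3 0-p->6
1. fire R3 via {0↦0, 1↦1, 2↦3, 3↦2}  →  V:5 E:1  edges: 0-p->6
2. fire R3 via {0↦0, 1↦4, 2↦6, 3↦5}  →  V:2 E:0  edges: ∅
final graph: no rule applies after step 2
NF nodes: {0:D, 7:C}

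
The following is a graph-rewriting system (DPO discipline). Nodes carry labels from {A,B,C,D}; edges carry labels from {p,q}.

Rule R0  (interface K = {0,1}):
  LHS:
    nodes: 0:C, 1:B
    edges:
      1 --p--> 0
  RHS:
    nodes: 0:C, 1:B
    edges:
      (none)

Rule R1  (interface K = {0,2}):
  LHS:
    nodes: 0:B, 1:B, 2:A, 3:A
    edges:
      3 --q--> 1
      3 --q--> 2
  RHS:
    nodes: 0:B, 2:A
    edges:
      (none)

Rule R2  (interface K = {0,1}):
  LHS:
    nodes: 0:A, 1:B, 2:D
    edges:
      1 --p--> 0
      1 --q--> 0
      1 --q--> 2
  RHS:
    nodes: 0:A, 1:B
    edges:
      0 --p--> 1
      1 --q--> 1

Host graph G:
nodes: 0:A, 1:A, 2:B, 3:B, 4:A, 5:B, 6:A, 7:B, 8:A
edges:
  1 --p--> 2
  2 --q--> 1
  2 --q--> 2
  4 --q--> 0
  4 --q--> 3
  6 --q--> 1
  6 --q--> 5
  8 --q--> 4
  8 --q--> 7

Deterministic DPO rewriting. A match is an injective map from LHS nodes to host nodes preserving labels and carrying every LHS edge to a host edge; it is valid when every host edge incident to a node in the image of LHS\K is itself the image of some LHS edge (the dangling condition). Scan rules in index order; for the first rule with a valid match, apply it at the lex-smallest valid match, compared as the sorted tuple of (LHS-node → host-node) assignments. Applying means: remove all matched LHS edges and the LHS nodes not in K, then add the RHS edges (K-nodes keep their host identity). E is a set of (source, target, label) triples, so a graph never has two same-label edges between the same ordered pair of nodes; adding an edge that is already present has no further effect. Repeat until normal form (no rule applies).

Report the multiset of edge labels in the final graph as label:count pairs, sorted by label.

start.  V:9 E:9  edges: 1-p->2 2-q->1 2-q->2 4-q->0 4-q->3 6-q->1 6-q->5 8-q->4 8-q->7
1. fire R1 via {0↦2, 1↦5, 2↦1, 3↦6}  →  V:7 E:7  edges: 1-p->2 2-q->1 2-q->2 4-q->0 4-q->3 8-q->4 8-q->7
2. fire R1 via {0↦2, 1↦7, 2↦4, 3↦8}  →  V:5 E:5  edges: 1-p->2 2-q->1 2-q->2 4-q->0 4-q->3
3. fire R1 via {0↦2, 1↦3, 2↦0, 3↦4}  →  V:3 E:3  edges: 1-p->2 2-q->1 2-q->2
halt: no rule applies after step 3
NF edges: [(1, 2, 'p'), (2, 1, 'q'), (2, 2, 'q')]

Answer: p:1 q:2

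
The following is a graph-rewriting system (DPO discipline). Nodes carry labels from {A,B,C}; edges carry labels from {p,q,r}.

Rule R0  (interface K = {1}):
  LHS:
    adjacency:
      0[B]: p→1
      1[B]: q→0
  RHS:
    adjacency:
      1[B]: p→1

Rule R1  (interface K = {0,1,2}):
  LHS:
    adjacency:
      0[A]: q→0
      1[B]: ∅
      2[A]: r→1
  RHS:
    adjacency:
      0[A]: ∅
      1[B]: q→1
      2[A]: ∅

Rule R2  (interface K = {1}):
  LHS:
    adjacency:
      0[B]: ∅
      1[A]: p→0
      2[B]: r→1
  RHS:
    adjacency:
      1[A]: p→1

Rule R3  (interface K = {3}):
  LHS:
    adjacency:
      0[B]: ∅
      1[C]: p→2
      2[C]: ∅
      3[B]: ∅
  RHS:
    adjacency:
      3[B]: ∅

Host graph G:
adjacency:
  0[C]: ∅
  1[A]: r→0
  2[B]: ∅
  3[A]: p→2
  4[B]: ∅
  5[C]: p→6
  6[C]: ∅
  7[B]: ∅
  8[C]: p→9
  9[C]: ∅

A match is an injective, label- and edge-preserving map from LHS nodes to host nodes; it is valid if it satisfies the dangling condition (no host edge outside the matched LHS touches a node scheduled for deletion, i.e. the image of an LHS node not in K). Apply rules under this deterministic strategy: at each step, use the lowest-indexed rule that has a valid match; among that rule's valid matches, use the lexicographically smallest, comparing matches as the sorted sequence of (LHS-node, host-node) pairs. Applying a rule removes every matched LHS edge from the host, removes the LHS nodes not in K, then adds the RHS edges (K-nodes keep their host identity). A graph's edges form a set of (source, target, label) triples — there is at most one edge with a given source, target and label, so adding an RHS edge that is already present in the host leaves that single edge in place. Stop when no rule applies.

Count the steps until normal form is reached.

Answer: 2

Steps:
start.  V:10 E:4  edges: 1-r->0 3-p->2 5-p->6 8-p->9
1. fire R3 via {0↦4, 1↦5, 2↦6, 3↦2}  →  V:7 E:3  edges: 1-r->0 3-p->2 8-p->9
2. fire R3 via {0↦7, 1↦8, 2↦9, 3↦2}  →  V:4 E:2  edges: 1-r->0 3-p->2
halt: no rule applies after step 2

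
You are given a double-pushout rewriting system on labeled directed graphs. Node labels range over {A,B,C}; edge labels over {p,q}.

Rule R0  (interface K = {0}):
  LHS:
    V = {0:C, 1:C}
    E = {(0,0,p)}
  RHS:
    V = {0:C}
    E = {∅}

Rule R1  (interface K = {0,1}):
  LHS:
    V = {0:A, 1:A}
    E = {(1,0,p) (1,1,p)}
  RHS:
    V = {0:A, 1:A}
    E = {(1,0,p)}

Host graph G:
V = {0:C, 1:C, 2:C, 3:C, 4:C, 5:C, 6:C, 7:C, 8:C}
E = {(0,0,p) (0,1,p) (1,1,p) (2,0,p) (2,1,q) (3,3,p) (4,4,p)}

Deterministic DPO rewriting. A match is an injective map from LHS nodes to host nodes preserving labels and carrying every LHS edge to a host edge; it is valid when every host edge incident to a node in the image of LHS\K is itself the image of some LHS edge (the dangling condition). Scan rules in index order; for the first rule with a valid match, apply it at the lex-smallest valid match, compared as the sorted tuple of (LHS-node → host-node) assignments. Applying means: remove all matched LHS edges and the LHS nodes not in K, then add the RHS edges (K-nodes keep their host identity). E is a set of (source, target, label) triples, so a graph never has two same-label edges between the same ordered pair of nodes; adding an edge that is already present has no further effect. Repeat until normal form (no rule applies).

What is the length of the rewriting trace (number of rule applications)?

Answer: 4

Derivation:
initial: |V|=9 |E|=7  E = 0-p->0 0-p->1 1-p->1 2-p->0 2-q->1 3-p->3 4-p->4
step 1: apply R0 at {0↦0, 1↦5}  → |V|=8 |E|=6  E = 0-p->1 1-p->1 2-p->0 2-q->1 3-p->3 4-p->4
step 2: apply R0 at {0↦1, 1↦6}  → |V|=7 |E|=5  E = 0-p->1 2-p->0 2-q->1 3-p->3 4-p->4
step 3: apply R0 at {0↦3, 1↦7}  → |V|=6 |E|=4  E = 0-p->1 2-p->0 2-q->1 4-p->4
step 4: apply R0 at {0↦4, 1↦3}  → |V|=5 |E|=3  E = 0-p->1 2-p->0 2-q->1
normal form: no rule applies after step 4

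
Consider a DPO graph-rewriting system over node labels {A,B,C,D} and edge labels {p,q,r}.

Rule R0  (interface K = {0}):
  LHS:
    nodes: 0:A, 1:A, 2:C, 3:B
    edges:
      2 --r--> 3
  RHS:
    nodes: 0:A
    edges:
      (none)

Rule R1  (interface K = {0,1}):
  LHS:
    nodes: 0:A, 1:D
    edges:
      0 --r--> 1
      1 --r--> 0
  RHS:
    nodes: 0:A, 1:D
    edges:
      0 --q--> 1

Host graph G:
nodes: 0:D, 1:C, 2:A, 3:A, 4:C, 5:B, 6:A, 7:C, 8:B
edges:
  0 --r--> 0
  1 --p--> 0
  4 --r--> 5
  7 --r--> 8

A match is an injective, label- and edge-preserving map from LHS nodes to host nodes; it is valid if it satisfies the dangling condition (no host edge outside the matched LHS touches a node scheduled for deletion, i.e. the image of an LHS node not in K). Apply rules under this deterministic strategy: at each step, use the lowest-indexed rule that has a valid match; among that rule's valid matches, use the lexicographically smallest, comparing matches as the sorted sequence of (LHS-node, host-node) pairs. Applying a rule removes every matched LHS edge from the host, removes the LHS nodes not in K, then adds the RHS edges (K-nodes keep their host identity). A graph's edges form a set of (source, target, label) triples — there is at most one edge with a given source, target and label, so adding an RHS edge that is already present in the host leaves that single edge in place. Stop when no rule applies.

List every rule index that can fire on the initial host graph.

R0: 12 valid matches — {0↦2, 1↦3, 2↦4, 3↦5}, {0↦2, 1↦3, 2↦7, 3↦8}, {0↦2, 1↦6, 2↦4, 3↦5} (+9 more)
R1: no valid match — LHS pattern not found

Answer: [R0]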